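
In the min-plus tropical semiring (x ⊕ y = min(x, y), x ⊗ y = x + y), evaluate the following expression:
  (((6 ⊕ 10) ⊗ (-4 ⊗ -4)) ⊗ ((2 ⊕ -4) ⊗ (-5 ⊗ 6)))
(((6 ⊕ 10) ⊗ (-4 ⊗ -4)) ⊗ ((2 ⊕ -4) ⊗ (-5 ⊗ 6))) = -5

Expand innermost to outermost. Recall ⊕ takes the minimum of its arguments and ⊗ takes their sum. Working out the expression (((6 ⊕ 10) ⊗ (-4 ⊗ -4)) ⊗ ((2 ⊕ -4) ⊗ (-5 ⊗ 6))) gives -5.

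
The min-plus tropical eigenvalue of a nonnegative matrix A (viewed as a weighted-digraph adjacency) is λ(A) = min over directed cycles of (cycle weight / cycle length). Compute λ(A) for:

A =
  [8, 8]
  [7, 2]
λ(A) = 2

Enumerate directed cycles and compute their means (weight / length). Sample:
  cycle 0 → 0: weight = 8, length = 1, mean = 8/1 ≈ 8.000
  cycle 1 → 1: weight = 2, length = 1, mean = 2/1 ≈ 2.000
  cycle 0 → 1 → 0: weight = 15, length = 2, mean = 15/2 ≈ 7.500
  cycle 1 → 0 → 1: weight = 15, length = 2, mean = 15/2 ≈ 7.500
Minimum mean = 2.000, attained e.g. along the cycle 1 → 1 with weight 2 and length 1. So λ(A) = 2/1 = 2.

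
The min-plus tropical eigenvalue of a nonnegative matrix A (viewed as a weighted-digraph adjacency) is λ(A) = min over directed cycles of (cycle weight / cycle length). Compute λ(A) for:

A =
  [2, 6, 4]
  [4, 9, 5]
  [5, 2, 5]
λ(A) = 2

Enumerate directed cycles and compute their means (weight / length). Sample:
  cycle 0 → 0: weight = 2, length = 1, mean = 2/1 ≈ 2.000
  cycle 1 → 1: weight = 9, length = 1, mean = 9/1 ≈ 9.000
  cycle 2 → 2: weight = 5, length = 1, mean = 5/1 ≈ 5.000
  cycle 0 → 1 → 0: weight = 10, length = 2, mean = 10/2 ≈ 5.000
  cycle 0 → 2 → 0: weight = 9, length = 2, mean = 9/2 ≈ 4.500
  cycle 1 → 0 → 1: weight = 10, length = 2, mean = 10/2 ≈ 5.000
Minimum mean = 2.000, attained e.g. along the cycle 0 → 0 with weight 2 and length 1. So λ(A) = 2/1 = 2.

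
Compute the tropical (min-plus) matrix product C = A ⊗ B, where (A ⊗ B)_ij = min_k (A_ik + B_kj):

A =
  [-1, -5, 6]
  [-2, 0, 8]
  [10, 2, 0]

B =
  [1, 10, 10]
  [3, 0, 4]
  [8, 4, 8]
A ⊗ B =
  [-2, -5, -1]
  [-1, 0, 4]
  [5, 2, 6]

Apply the min-plus product entry-by-entry:
  C[0][0] = min over k of (A[0][0] + B[0][0] = -1 + 1 = 0, A[0][1] + B[1][0] = -5 + 3 = -2, A[0][2] + B[2][0] = 6 + 8 = 14) = -2 (attained at k = 1)
  C[0][1] = min over k of (A[0][0] + B[0][1] = -1 + 10 = 9, A[0][1] + B[1][1] = -5 + 0 = -5, A[0][2] + B[2][1] = 6 + 4 = 10) = -5 (attained at k = 1)
  C[0][2] = min over k of (A[0][0] + B[0][2] = -1 + 10 = 9, A[0][1] + B[1][2] = -5 + 4 = -1, A[0][2] + B[2][2] = 6 + 8 = 14) = -1 (attained at k = 1)
  C[1][0] = min over k of (A[1][0] + B[0][0] = -2 + 1 = -1, A[1][1] + B[1][0] = 0 + 3 = 3, A[1][2] + B[2][0] = 8 + 8 = 16) = -1 (attained at k = 0)
  C[1][1] = min over k of (A[1][0] + B[0][1] = -2 + 10 = 8, A[1][1] + B[1][1] = 0 + 0 = 0, A[1][2] + B[2][1] = 8 + 4 = 12) = 0 (attained at k = 1)
  C[1][2] = min over k of (A[1][0] + B[0][2] = -2 + 10 = 8, A[1][1] + B[1][2] = 0 + 4 = 4, A[1][2] + B[2][2] = 8 + 8 = 16) = 4 (attained at k = 1)
  C[2][0] = min over k of (A[2][0] + B[0][0] = 10 + 1 = 11, A[2][1] + B[1][0] = 2 + 3 = 5, A[2][2] + B[2][0] = 0 + 8 = 8) = 5 (attained at k = 1)
  C[2][1] = min over k of (A[2][0] + B[0][1] = 10 + 10 = 20, A[2][1] + B[1][1] = 2 + 0 = 2, A[2][2] + B[2][1] = 0 + 4 = 4) = 2 (attained at k = 1)
  C[2][2] = min over k of (A[2][0] + B[0][2] = 10 + 10 = 20, A[2][1] + B[1][2] = 2 + 4 = 6, A[2][2] + B[2][2] = 0 + 8 = 8) = 6 (attained at k = 1)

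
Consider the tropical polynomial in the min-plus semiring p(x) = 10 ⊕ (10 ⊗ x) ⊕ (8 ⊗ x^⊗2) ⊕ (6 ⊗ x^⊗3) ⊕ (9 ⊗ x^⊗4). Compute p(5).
p(5) = 10

A tropical monomial a ⊗ x^⊗i evaluates to a + i · x. Evaluating each term at x = 5:
  Term 0 contributes 10 + 0 · 5 = 10
  Term 1 contributes 10 + 1 · 5 = 15
  Term 2 contributes 8 + 2 · 5 = 18
  Term 3 contributes 6 + 3 · 5 = 21
  Term 4 contributes 9 + 4 · 5 = 29
p(5) = ⊕ of these = min[10, 15, 18, 21, 29] = 10.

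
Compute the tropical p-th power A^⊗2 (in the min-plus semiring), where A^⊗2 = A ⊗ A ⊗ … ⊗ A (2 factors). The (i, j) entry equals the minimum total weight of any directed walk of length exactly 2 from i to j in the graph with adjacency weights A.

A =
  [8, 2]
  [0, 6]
A^⊗2 =
  [2, 8]
  [6, 2]

Each entry (A^⊗2)_ij equals the minimum over all length-2 walks i = v_0 → v_1 → … → v_2 = j of Σ_t A[v_t][v_{t+1}]. For example, for (i, j) = (0, 1) we minimise over 2 possible intermediate vertex sequences; the minimum is 8, attained along the walk 0 → 1 → 1.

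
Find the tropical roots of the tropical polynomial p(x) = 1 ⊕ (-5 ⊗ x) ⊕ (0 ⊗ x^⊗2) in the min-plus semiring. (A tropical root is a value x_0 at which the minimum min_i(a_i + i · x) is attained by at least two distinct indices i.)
Roots: {-5, 6}

Each tropical root is a break point of the lower envelope of the lines y = a_i + i · x (there are 3 lines, with slopes 0, 1, ..., 2). Only the lines that attain the minimum somewhere contribute to roots; other lines are dominated. Here the surviving (envelope) indices are i = 2, i = 1, i = 0.
Intersections between consecutive envelope lines give the roots: for adjacent envelope indices i < j the intersection is x = (a_i − a_j) / (j − i). Reading off the sorted break points: {-5, 6}.
Verification: at each break x_0, at least two indices attain the minimum of min_i(a_i + i · x_0).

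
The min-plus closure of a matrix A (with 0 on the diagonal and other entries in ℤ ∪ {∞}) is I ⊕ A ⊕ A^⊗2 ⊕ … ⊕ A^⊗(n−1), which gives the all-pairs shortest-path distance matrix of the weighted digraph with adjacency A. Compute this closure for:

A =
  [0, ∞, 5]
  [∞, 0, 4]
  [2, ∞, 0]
Closure =
  [0, ∞, 5]
  [6, 0, 4]
  [2, ∞, 0]

This is the Floyd-Warshall all-pairs shortest-path computation. For each intermediate vertex k = 0, 1, …, 2, update dist[i][j] ← min(dist[i][j], dist[i][k] + dist[k][j]). The final matrix gives, for each (i, j), the minimum total weight of any directed path from i to j (possibly empty when i = j).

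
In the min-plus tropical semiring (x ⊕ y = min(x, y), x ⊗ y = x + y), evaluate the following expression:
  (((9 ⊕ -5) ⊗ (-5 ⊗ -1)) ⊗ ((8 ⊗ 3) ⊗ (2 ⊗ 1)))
(((9 ⊕ -5) ⊗ (-5 ⊗ -1)) ⊗ ((8 ⊗ 3) ⊗ (2 ⊗ 1))) = 3

Expand innermost to outermost. Recall ⊕ takes the minimum of its arguments and ⊗ takes their sum. Working out the expression (((9 ⊕ -5) ⊗ (-5 ⊗ -1)) ⊗ ((8 ⊗ 3) ⊗ (2 ⊗ 1))) gives 3.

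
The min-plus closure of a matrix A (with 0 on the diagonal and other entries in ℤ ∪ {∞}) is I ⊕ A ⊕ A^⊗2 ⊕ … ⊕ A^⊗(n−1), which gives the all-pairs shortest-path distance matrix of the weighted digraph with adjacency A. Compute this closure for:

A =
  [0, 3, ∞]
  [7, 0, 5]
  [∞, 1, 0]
Closure =
  [0, 3, 8]
  [7, 0, 5]
  [8, 1, 0]

This is the Floyd-Warshall all-pairs shortest-path computation. For each intermediate vertex k = 0, 1, …, 2, update dist[i][j] ← min(dist[i][j], dist[i][k] + dist[k][j]). The final matrix gives, for each (i, j), the minimum total weight of any directed path from i to j (possibly empty when i = j).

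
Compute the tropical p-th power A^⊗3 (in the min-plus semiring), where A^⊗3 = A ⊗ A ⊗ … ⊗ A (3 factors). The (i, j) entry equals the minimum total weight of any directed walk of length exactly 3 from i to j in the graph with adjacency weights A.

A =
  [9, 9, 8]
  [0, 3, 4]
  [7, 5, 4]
A^⊗3 =
  [12, 15, 16]
  [6, 9, 10]
  [8, 11, 12]

Each entry (A^⊗3)_ij equals the minimum over all length-3 walks i = v_0 → v_1 → … → v_3 = j of Σ_t A[v_t][v_{t+1}]. For example, for (i, j) = (0, 2) we minimise over 9 possible intermediate vertex sequences; the minimum is 16, attained along the walk 0 → 1 → 1 → 2.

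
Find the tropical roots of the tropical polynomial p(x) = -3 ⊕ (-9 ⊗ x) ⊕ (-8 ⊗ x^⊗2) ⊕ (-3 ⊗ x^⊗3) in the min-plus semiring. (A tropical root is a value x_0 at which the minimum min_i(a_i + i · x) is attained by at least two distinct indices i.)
Roots: {-5, -1, 6}

Each tropical root is a break point of the lower envelope of the lines y = a_i + i · x (there are 4 lines, with slopes 0, 1, ..., 3). Only the lines that attain the minimum somewhere contribute to roots; other lines are dominated. Here the surviving (envelope) indices are i = 3, i = 2, i = 1, i = 0.
Intersections between consecutive envelope lines give the roots: for adjacent envelope indices i < j the intersection is x = (a_i − a_j) / (j − i). Reading off the sorted break points: {-5, -1, 6}.
Verification: at each break x_0, at least two indices attain the minimum of min_i(a_i + i · x_0).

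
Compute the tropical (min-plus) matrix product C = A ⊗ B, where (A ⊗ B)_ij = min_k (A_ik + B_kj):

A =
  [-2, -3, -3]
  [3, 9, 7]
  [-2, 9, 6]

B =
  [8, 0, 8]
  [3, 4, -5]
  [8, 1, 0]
A ⊗ B =
  [0, -2, -8]
  [11, 3, 4]
  [6, -2, 4]

Apply the min-plus product entry-by-entry:
  C[0][0] = min over k of (A[0][0] + B[0][0] = -2 + 8 = 6, A[0][1] + B[1][0] = -3 + 3 = 0, A[0][2] + B[2][0] = -3 + 8 = 5) = 0 (attained at k = 1)
  C[0][1] = min over k of (A[0][0] + B[0][1] = -2 + 0 = -2, A[0][1] + B[1][1] = -3 + 4 = 1, A[0][2] + B[2][1] = -3 + 1 = -2) = -2 (attained at k = 0)
  C[0][2] = min over k of (A[0][0] + B[0][2] = -2 + 8 = 6, A[0][1] + B[1][2] = -3 + -5 = -8, A[0][2] + B[2][2] = -3 + 0 = -3) = -8 (attained at k = 1)
  C[1][0] = min over k of (A[1][0] + B[0][0] = 3 + 8 = 11, A[1][1] + B[1][0] = 9 + 3 = 12, A[1][2] + B[2][0] = 7 + 8 = 15) = 11 (attained at k = 0)
  C[1][1] = min over k of (A[1][0] + B[0][1] = 3 + 0 = 3, A[1][1] + B[1][1] = 9 + 4 = 13, A[1][2] + B[2][1] = 7 + 1 = 8) = 3 (attained at k = 0)
  C[1][2] = min over k of (A[1][0] + B[0][2] = 3 + 8 = 11, A[1][1] + B[1][2] = 9 + -5 = 4, A[1][2] + B[2][2] = 7 + 0 = 7) = 4 (attained at k = 1)
  C[2][0] = min over k of (A[2][0] + B[0][0] = -2 + 8 = 6, A[2][1] + B[1][0] = 9 + 3 = 12, A[2][2] + B[2][0] = 6 + 8 = 14) = 6 (attained at k = 0)
  C[2][1] = min over k of (A[2][0] + B[0][1] = -2 + 0 = -2, A[2][1] + B[1][1] = 9 + 4 = 13, A[2][2] + B[2][1] = 6 + 1 = 7) = -2 (attained at k = 0)
  C[2][2] = min over k of (A[2][0] + B[0][2] = -2 + 8 = 6, A[2][1] + B[1][2] = 9 + -5 = 4, A[2][2] + B[2][2] = 6 + 0 = 6) = 4 (attained at k = 1)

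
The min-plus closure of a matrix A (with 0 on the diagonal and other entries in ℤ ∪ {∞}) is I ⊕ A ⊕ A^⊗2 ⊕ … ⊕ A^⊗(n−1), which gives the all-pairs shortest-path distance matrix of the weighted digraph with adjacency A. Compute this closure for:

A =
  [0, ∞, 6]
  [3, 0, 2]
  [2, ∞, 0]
Closure =
  [0, ∞, 6]
  [3, 0, 2]
  [2, ∞, 0]

This is the Floyd-Warshall all-pairs shortest-path computation. For each intermediate vertex k = 0, 1, …, 2, update dist[i][j] ← min(dist[i][j], dist[i][k] + dist[k][j]). The final matrix gives, for each (i, j), the minimum total weight of any directed path from i to j (possibly empty when i = j).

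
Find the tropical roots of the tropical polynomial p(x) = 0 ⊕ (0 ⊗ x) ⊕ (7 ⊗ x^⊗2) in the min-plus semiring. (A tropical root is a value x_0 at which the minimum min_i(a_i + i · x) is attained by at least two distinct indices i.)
Roots: {-7, 0}

Each tropical root is a break point of the lower envelope of the lines y = a_i + i · x (there are 3 lines, with slopes 0, 1, ..., 2). Only the lines that attain the minimum somewhere contribute to roots; other lines are dominated. Here the surviving (envelope) indices are i = 2, i = 1, i = 0.
Intersections between consecutive envelope lines give the roots: for adjacent envelope indices i < j the intersection is x = (a_i − a_j) / (j − i). Reading off the sorted break points: {-7, 0}.
Verification: at each break x_0, at least two indices attain the minimum of min_i(a_i + i · x_0).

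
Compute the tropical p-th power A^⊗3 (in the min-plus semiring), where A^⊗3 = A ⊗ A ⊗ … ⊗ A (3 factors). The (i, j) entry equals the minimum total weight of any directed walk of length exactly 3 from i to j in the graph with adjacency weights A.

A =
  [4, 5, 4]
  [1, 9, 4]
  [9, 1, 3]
A^⊗3 =
  [6, 8, 9]
  [6, 6, 8]
  [5, 6, 6]

Each entry (A^⊗3)_ij equals the minimum over all length-3 walks i = v_0 → v_1 → … → v_3 = j of Σ_t A[v_t][v_{t+1}]. For example, for (i, j) = (0, 2) we minimise over 9 possible intermediate vertex sequences; the minimum is 9, attained along the walk 0 → 2 → 1 → 2.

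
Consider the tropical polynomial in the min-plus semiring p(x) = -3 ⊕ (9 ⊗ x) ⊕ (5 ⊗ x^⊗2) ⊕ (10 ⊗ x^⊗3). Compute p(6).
p(6) = -3

A tropical monomial a ⊗ x^⊗i evaluates to a + i · x. Evaluating each term at x = 6:
  Term 0 contributes -3 + 0 · 6 = -3
  Term 1 contributes 9 + 1 · 6 = 15
  Term 2 contributes 5 + 2 · 6 = 17
  Term 3 contributes 10 + 3 · 6 = 28
p(6) = ⊕ of these = min[-3, 15, 17, 28] = -3.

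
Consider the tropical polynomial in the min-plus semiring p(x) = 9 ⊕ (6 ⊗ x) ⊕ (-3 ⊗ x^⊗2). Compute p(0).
p(0) = -3

A tropical monomial a ⊗ x^⊗i evaluates to a + i · x. Evaluating each term at x = 0:
  Term 0 contributes 9 + 0 · 0 = 9
  Term 1 contributes 6 + 1 · 0 = 6
  Term 2 contributes -3 + 2 · 0 = -3
p(0) = ⊕ of these = min[9, 6, -3] = -3.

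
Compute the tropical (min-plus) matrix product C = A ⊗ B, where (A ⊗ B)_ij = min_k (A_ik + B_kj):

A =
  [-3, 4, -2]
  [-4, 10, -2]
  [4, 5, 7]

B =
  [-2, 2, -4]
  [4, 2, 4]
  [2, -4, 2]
A ⊗ B =
  [-5, -6, -7]
  [-6, -6, -8]
  [2, 3, 0]

Apply the min-plus product entry-by-entry:
  C[0][0] = min over k of (A[0][0] + B[0][0] = -3 + -2 = -5, A[0][1] + B[1][0] = 4 + 4 = 8, A[0][2] + B[2][0] = -2 + 2 = 0) = -5 (attained at k = 0)
  C[0][1] = min over k of (A[0][0] + B[0][1] = -3 + 2 = -1, A[0][1] + B[1][1] = 4 + 2 = 6, A[0][2] + B[2][1] = -2 + -4 = -6) = -6 (attained at k = 2)
  C[0][2] = min over k of (A[0][0] + B[0][2] = -3 + -4 = -7, A[0][1] + B[1][2] = 4 + 4 = 8, A[0][2] + B[2][2] = -2 + 2 = 0) = -7 (attained at k = 0)
  C[1][0] = min over k of (A[1][0] + B[0][0] = -4 + -2 = -6, A[1][1] + B[1][0] = 10 + 4 = 14, A[1][2] + B[2][0] = -2 + 2 = 0) = -6 (attained at k = 0)
  C[1][1] = min over k of (A[1][0] + B[0][1] = -4 + 2 = -2, A[1][1] + B[1][1] = 10 + 2 = 12, A[1][2] + B[2][1] = -2 + -4 = -6) = -6 (attained at k = 2)
  C[1][2] = min over k of (A[1][0] + B[0][2] = -4 + -4 = -8, A[1][1] + B[1][2] = 10 + 4 = 14, A[1][2] + B[2][2] = -2 + 2 = 0) = -8 (attained at k = 0)
  C[2][0] = min over k of (A[2][0] + B[0][0] = 4 + -2 = 2, A[2][1] + B[1][0] = 5 + 4 = 9, A[2][2] + B[2][0] = 7 + 2 = 9) = 2 (attained at k = 0)
  C[2][1] = min over k of (A[2][0] + B[0][1] = 4 + 2 = 6, A[2][1] + B[1][1] = 5 + 2 = 7, A[2][2] + B[2][1] = 7 + -4 = 3) = 3 (attained at k = 2)
  C[2][2] = min over k of (A[2][0] + B[0][2] = 4 + -4 = 0, A[2][1] + B[1][2] = 5 + 4 = 9, A[2][2] + B[2][2] = 7 + 2 = 9) = 0 (attained at k = 0)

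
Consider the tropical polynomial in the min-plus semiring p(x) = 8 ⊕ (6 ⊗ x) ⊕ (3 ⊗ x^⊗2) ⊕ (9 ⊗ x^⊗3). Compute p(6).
p(6) = 8

A tropical monomial a ⊗ x^⊗i evaluates to a + i · x. Evaluating each term at x = 6:
  Term 0 contributes 8 + 0 · 6 = 8
  Term 1 contributes 6 + 1 · 6 = 12
  Term 2 contributes 3 + 2 · 6 = 15
  Term 3 contributes 9 + 3 · 6 = 27
p(6) = ⊕ of these = min[8, 12, 15, 27] = 8.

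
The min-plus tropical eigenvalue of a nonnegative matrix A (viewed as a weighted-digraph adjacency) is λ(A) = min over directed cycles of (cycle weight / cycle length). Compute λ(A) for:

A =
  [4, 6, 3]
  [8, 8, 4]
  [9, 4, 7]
λ(A) = 4

Enumerate directed cycles and compute their means (weight / length). Sample:
  cycle 0 → 0: weight = 4, length = 1, mean = 4/1 ≈ 4.000
  cycle 1 → 1: weight = 8, length = 1, mean = 8/1 ≈ 8.000
  cycle 2 → 2: weight = 7, length = 1, mean = 7/1 ≈ 7.000
  cycle 0 → 1 → 0: weight = 14, length = 2, mean = 14/2 ≈ 7.000
  cycle 0 → 2 → 0: weight = 12, length = 2, mean = 12/2 ≈ 6.000
  cycle 1 → 0 → 1: weight = 14, length = 2, mean = 14/2 ≈ 7.000
Minimum mean = 4.000, attained e.g. along the cycle 0 → 0 with weight 4 and length 1. So λ(A) = 4/1 = 4.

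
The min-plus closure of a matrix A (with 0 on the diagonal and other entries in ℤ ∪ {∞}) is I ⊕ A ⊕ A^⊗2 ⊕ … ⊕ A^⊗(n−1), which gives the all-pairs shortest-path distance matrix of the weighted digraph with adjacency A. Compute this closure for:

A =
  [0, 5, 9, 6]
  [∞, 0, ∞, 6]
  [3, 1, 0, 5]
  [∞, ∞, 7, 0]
Closure =
  [0, 5, 9, 6]
  [16, 0, 13, 6]
  [3, 1, 0, 5]
  [10, 8, 7, 0]

This is the Floyd-Warshall all-pairs shortest-path computation. For each intermediate vertex k = 0, 1, …, 3, update dist[i][j] ← min(dist[i][j], dist[i][k] + dist[k][j]). The final matrix gives, for each (i, j), the minimum total weight of any directed path from i to j (possibly empty when i = j).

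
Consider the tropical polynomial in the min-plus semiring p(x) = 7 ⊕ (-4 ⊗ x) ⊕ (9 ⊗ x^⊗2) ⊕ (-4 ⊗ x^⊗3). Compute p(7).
p(7) = 3

A tropical monomial a ⊗ x^⊗i evaluates to a + i · x. Evaluating each term at x = 7:
  Term 0 contributes 7 + 0 · 7 = 7
  Term 1 contributes -4 + 1 · 7 = 3
  Term 2 contributes 9 + 2 · 7 = 23
  Term 3 contributes -4 + 3 · 7 = 17
p(7) = ⊕ of these = min[7, 3, 23, 17] = 3.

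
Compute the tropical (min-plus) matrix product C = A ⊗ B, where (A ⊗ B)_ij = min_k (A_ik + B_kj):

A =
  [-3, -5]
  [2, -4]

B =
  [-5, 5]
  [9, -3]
A ⊗ B =
  [-8, -8]
  [-3, -7]

Apply the min-plus product entry-by-entry:
  C[0][0] = min over k of (A[0][0] + B[0][0] = -3 + -5 = -8, A[0][1] + B[1][0] = -5 + 9 = 4) = -8 (attained at k = 0)
  C[0][1] = min over k of (A[0][0] + B[0][1] = -3 + 5 = 2, A[0][1] + B[1][1] = -5 + -3 = -8) = -8 (attained at k = 1)
  C[1][0] = min over k of (A[1][0] + B[0][0] = 2 + -5 = -3, A[1][1] + B[1][0] = -4 + 9 = 5) = -3 (attained at k = 0)
  C[1][1] = min over k of (A[1][0] + B[0][1] = 2 + 5 = 7, A[1][1] + B[1][1] = -4 + -3 = -7) = -7 (attained at k = 1)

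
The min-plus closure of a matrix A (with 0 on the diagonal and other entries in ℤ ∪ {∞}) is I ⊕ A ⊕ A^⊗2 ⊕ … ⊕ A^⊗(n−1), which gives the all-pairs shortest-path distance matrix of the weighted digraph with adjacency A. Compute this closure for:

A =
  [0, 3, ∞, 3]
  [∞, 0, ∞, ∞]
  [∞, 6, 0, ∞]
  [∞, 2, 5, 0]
Closure =
  [0, 3, 8, 3]
  [∞, 0, ∞, ∞]
  [∞, 6, 0, ∞]
  [∞, 2, 5, 0]

This is the Floyd-Warshall all-pairs shortest-path computation. For each intermediate vertex k = 0, 1, …, 3, update dist[i][j] ← min(dist[i][j], dist[i][k] + dist[k][j]). The final matrix gives, for each (i, j), the minimum total weight of any directed path from i to j (possibly empty when i = j).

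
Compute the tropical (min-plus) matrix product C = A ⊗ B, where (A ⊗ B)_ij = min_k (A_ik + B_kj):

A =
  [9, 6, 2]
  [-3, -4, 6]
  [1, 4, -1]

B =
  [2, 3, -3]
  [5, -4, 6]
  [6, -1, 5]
A ⊗ B =
  [8, 1, 6]
  [-1, -8, -6]
  [3, -2, -2]

Apply the min-plus product entry-by-entry:
  C[0][0] = min over k of (A[0][0] + B[0][0] = 9 + 2 = 11, A[0][1] + B[1][0] = 6 + 5 = 11, A[0][2] + B[2][0] = 2 + 6 = 8) = 8 (attained at k = 2)
  C[0][1] = min over k of (A[0][0] + B[0][1] = 9 + 3 = 12, A[0][1] + B[1][1] = 6 + -4 = 2, A[0][2] + B[2][1] = 2 + -1 = 1) = 1 (attained at k = 2)
  C[0][2] = min over k of (A[0][0] + B[0][2] = 9 + -3 = 6, A[0][1] + B[1][2] = 6 + 6 = 12, A[0][2] + B[2][2] = 2 + 5 = 7) = 6 (attained at k = 0)
  C[1][0] = min over k of (A[1][0] + B[0][0] = -3 + 2 = -1, A[1][1] + B[1][0] = -4 + 5 = 1, A[1][2] + B[2][0] = 6 + 6 = 12) = -1 (attained at k = 0)
  C[1][1] = min over k of (A[1][0] + B[0][1] = -3 + 3 = 0, A[1][1] + B[1][1] = -4 + -4 = -8, A[1][2] + B[2][1] = 6 + -1 = 5) = -8 (attained at k = 1)
  C[1][2] = min over k of (A[1][0] + B[0][2] = -3 + -3 = -6, A[1][1] + B[1][2] = -4 + 6 = 2, A[1][2] + B[2][2] = 6 + 5 = 11) = -6 (attained at k = 0)
  C[2][0] = min over k of (A[2][0] + B[0][0] = 1 + 2 = 3, A[2][1] + B[1][0] = 4 + 5 = 9, A[2][2] + B[2][0] = -1 + 6 = 5) = 3 (attained at k = 0)
  C[2][1] = min over k of (A[2][0] + B[0][1] = 1 + 3 = 4, A[2][1] + B[1][1] = 4 + -4 = 0, A[2][2] + B[2][1] = -1 + -1 = -2) = -2 (attained at k = 2)
  C[2][2] = min over k of (A[2][0] + B[0][2] = 1 + -3 = -2, A[2][1] + B[1][2] = 4 + 6 = 10, A[2][2] + B[2][2] = -1 + 5 = 4) = -2 (attained at k = 0)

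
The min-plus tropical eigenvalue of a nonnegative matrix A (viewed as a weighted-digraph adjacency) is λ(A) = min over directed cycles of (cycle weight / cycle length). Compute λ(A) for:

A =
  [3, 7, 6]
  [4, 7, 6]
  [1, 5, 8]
λ(A) = 3

Enumerate directed cycles and compute their means (weight / length). Sample:
  cycle 0 → 0: weight = 3, length = 1, mean = 3/1 ≈ 3.000
  cycle 1 → 1: weight = 7, length = 1, mean = 7/1 ≈ 7.000
  cycle 2 → 2: weight = 8, length = 1, mean = 8/1 ≈ 8.000
  cycle 0 → 1 → 0: weight = 11, length = 2, mean = 11/2 ≈ 5.500
  cycle 0 → 2 → 0: weight = 7, length = 2, mean = 7/2 ≈ 3.500
  cycle 1 → 0 → 1: weight = 11, length = 2, mean = 11/2 ≈ 5.500
Minimum mean = 3.000, attained e.g. along the cycle 0 → 0 with weight 3 and length 1. So λ(A) = 3/1 = 3.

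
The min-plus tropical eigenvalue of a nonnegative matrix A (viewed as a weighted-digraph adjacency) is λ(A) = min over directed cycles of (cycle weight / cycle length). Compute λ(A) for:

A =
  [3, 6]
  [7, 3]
λ(A) = 3

Enumerate directed cycles and compute their means (weight / length). Sample:
  cycle 0 → 0: weight = 3, length = 1, mean = 3/1 ≈ 3.000
  cycle 1 → 1: weight = 3, length = 1, mean = 3/1 ≈ 3.000
  cycle 0 → 1 → 0: weight = 13, length = 2, mean = 13/2 ≈ 6.500
  cycle 1 → 0 → 1: weight = 13, length = 2, mean = 13/2 ≈ 6.500
Minimum mean = 3.000, attained e.g. along the cycle 0 → 0 with weight 3 and length 1. So λ(A) = 3/1 = 3.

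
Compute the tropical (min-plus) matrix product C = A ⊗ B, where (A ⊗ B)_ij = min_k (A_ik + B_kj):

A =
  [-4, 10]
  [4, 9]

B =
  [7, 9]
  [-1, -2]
A ⊗ B =
  [3, 5]
  [8, 7]

Apply the min-plus product entry-by-entry:
  C[0][0] = min over k of (A[0][0] + B[0][0] = -4 + 7 = 3, A[0][1] + B[1][0] = 10 + -1 = 9) = 3 (attained at k = 0)
  C[0][1] = min over k of (A[0][0] + B[0][1] = -4 + 9 = 5, A[0][1] + B[1][1] = 10 + -2 = 8) = 5 (attained at k = 0)
  C[1][0] = min over k of (A[1][0] + B[0][0] = 4 + 7 = 11, A[1][1] + B[1][0] = 9 + -1 = 8) = 8 (attained at k = 1)
  C[1][1] = min over k of (A[1][0] + B[0][1] = 4 + 9 = 13, A[1][1] + B[1][1] = 9 + -2 = 7) = 7 (attained at k = 1)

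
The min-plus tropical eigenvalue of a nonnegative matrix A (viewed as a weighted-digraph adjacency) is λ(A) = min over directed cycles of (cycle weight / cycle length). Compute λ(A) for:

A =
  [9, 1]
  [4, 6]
λ(A) = 5/2

Enumerate directed cycles and compute their means (weight / length). Sample:
  cycle 0 → 0: weight = 9, length = 1, mean = 9/1 ≈ 9.000
  cycle 1 → 1: weight = 6, length = 1, mean = 6/1 ≈ 6.000
  cycle 0 → 1 → 0: weight = 5, length = 2, mean = 5/2 ≈ 2.500
  cycle 1 → 0 → 1: weight = 5, length = 2, mean = 5/2 ≈ 2.500
Minimum mean = 2.500, attained e.g. along the cycle 0 → 1 → 0 with weight 5 and length 2. So λ(A) = 5/2 = 5/2.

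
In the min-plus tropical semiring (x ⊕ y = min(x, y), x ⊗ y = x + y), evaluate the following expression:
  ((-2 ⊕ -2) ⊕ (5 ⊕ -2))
((-2 ⊕ -2) ⊕ (5 ⊕ -2)) = -2

Expand innermost to outermost. Recall ⊕ takes the minimum of its arguments and ⊗ takes their sum. Working out the expression ((-2 ⊕ -2) ⊕ (5 ⊕ -2)) gives -2.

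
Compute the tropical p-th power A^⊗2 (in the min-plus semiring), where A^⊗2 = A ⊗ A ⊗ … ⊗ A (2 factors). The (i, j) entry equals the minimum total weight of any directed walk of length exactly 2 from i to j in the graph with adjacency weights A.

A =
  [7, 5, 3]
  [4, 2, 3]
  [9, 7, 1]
A^⊗2 =
  [9, 7, 4]
  [6, 4, 4]
  [10, 8, 2]

Each entry (A^⊗2)_ij equals the minimum over all length-2 walks i = v_0 → v_1 → … → v_2 = j of Σ_t A[v_t][v_{t+1}]. For example, for (i, j) = (0, 2) we minimise over 3 possible intermediate vertex sequences; the minimum is 4, attained along the walk 0 → 2 → 2.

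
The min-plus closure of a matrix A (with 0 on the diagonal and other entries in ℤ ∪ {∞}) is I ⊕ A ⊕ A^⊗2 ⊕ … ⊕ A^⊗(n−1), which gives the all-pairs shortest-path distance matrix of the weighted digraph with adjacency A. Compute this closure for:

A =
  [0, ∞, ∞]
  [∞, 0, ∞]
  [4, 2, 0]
Closure =
  [0, ∞, ∞]
  [∞, 0, ∞]
  [4, 2, 0]

This is the Floyd-Warshall all-pairs shortest-path computation. For each intermediate vertex k = 0, 1, …, 2, update dist[i][j] ← min(dist[i][j], dist[i][k] + dist[k][j]). The final matrix gives, for each (i, j), the minimum total weight of any directed path from i to j (possibly empty when i = j).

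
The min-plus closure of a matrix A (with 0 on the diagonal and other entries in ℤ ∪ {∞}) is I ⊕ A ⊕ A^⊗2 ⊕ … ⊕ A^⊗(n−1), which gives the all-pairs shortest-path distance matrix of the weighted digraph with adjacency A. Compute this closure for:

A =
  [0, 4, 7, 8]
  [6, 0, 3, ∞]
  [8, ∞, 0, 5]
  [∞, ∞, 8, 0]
Closure =
  [0, 4, 7, 8]
  [6, 0, 3, 8]
  [8, 12, 0, 5]
  [16, 20, 8, 0]

This is the Floyd-Warshall all-pairs shortest-path computation. For each intermediate vertex k = 0, 1, …, 3, update dist[i][j] ← min(dist[i][j], dist[i][k] + dist[k][j]). The final matrix gives, for each (i, j), the minimum total weight of any directed path from i to j (possibly empty when i = j).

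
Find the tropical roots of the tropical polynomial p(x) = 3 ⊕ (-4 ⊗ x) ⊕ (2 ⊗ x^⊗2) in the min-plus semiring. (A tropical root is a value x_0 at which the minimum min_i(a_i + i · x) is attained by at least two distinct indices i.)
Roots: {-6, 7}

Each tropical root is a break point of the lower envelope of the lines y = a_i + i · x (there are 3 lines, with slopes 0, 1, ..., 2). Only the lines that attain the minimum somewhere contribute to roots; other lines are dominated. Here the surviving (envelope) indices are i = 2, i = 1, i = 0.
Intersections between consecutive envelope lines give the roots: for adjacent envelope indices i < j the intersection is x = (a_i − a_j) / (j − i). Reading off the sorted break points: {-6, 7}.
Verification: at each break x_0, at least two indices attain the minimum of min_i(a_i + i · x_0).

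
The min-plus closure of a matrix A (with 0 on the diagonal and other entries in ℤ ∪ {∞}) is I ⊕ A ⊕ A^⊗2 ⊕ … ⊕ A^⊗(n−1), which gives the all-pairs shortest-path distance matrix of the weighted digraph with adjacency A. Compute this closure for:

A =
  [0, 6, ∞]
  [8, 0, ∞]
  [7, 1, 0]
Closure =
  [0, 6, ∞]
  [8, 0, ∞]
  [7, 1, 0]

This is the Floyd-Warshall all-pairs shortest-path computation. For each intermediate vertex k = 0, 1, …, 2, update dist[i][j] ← min(dist[i][j], dist[i][k] + dist[k][j]). The final matrix gives, for each (i, j), the minimum total weight of any directed path from i to j (possibly empty when i = j).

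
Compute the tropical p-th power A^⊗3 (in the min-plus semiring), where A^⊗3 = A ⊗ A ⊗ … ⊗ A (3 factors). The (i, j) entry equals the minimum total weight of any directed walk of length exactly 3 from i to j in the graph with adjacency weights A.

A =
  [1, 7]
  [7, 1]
A^⊗3 =
  [3, 9]
  [9, 3]

Each entry (A^⊗3)_ij equals the minimum over all length-3 walks i = v_0 → v_1 → … → v_3 = j of Σ_t A[v_t][v_{t+1}]. For example, for (i, j) = (0, 1) we minimise over 4 possible intermediate vertex sequences; the minimum is 9, attained along the walk 0 → 0 → 0 → 1.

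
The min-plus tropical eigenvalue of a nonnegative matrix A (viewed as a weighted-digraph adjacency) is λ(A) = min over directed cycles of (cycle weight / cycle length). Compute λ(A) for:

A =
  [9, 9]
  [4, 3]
λ(A) = 3

Enumerate directed cycles and compute their means (weight / length). Sample:
  cycle 0 → 0: weight = 9, length = 1, mean = 9/1 ≈ 9.000
  cycle 1 → 1: weight = 3, length = 1, mean = 3/1 ≈ 3.000
  cycle 0 → 1 → 0: weight = 13, length = 2, mean = 13/2 ≈ 6.500
  cycle 1 → 0 → 1: weight = 13, length = 2, mean = 13/2 ≈ 6.500
Minimum mean = 3.000, attained e.g. along the cycle 1 → 1 with weight 3 and length 1. So λ(A) = 3/1 = 3.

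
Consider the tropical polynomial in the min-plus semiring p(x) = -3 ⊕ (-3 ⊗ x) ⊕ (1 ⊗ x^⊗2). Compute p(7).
p(7) = -3

A tropical monomial a ⊗ x^⊗i evaluates to a + i · x. Evaluating each term at x = 7:
  Term 0 contributes -3 + 0 · 7 = -3
  Term 1 contributes -3 + 1 · 7 = 4
  Term 2 contributes 1 + 2 · 7 = 15
p(7) = ⊕ of these = min[-3, 4, 15] = -3.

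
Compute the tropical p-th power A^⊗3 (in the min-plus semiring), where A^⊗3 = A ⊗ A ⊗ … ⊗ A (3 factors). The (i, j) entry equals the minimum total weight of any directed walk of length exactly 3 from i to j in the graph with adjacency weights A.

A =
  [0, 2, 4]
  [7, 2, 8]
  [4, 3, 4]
A^⊗3 =
  [0, 2, 4]
  [7, 6, 11]
  [4, 6, 8]

Each entry (A^⊗3)_ij equals the minimum over all length-3 walks i = v_0 → v_1 → … → v_3 = j of Σ_t A[v_t][v_{t+1}]. For example, for (i, j) = (0, 2) we minimise over 9 possible intermediate vertex sequences; the minimum is 4, attained along the walk 0 → 0 → 0 → 2.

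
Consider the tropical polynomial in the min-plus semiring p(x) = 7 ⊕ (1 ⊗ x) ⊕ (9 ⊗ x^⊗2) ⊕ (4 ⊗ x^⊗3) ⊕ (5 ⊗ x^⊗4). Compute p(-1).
p(-1) = 0

A tropical monomial a ⊗ x^⊗i evaluates to a + i · x. Evaluating each term at x = -1:
  Term 0 contributes 7 + 0 · -1 = 7
  Term 1 contributes 1 + 1 · -1 = 0
  Term 2 contributes 9 + 2 · -1 = 7
  Term 3 contributes 4 + 3 · -1 = 1
  Term 4 contributes 5 + 4 · -1 = 1
p(-1) = ⊕ of these = min[7, 0, 7, 1, 1] = 0.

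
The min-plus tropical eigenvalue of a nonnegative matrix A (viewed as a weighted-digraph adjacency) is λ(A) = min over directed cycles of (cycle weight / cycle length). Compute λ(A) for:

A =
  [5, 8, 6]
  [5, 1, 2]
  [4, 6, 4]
λ(A) = 1

Enumerate directed cycles and compute their means (weight / length). Sample:
  cycle 0 → 0: weight = 5, length = 1, mean = 5/1 ≈ 5.000
  cycle 1 → 1: weight = 1, length = 1, mean = 1/1 ≈ 1.000
  cycle 2 → 2: weight = 4, length = 1, mean = 4/1 ≈ 4.000
  cycle 0 → 1 → 0: weight = 13, length = 2, mean = 13/2 ≈ 6.500
  cycle 0 → 2 → 0: weight = 10, length = 2, mean = 10/2 ≈ 5.000
  cycle 1 → 0 → 1: weight = 13, length = 2, mean = 13/2 ≈ 6.500
Minimum mean = 1.000, attained e.g. along the cycle 1 → 1 with weight 1 and length 1. So λ(A) = 1/1 = 1.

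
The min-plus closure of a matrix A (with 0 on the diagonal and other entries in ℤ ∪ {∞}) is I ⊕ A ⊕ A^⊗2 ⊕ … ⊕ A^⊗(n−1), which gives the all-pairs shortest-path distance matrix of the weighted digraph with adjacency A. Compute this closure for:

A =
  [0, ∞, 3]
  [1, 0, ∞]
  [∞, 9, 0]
Closure =
  [0, 12, 3]
  [1, 0, 4]
  [10, 9, 0]

This is the Floyd-Warshall all-pairs shortest-path computation. For each intermediate vertex k = 0, 1, …, 2, update dist[i][j] ← min(dist[i][j], dist[i][k] + dist[k][j]). The final matrix gives, for each (i, j), the minimum total weight of any directed path from i to j (possibly empty when i = j).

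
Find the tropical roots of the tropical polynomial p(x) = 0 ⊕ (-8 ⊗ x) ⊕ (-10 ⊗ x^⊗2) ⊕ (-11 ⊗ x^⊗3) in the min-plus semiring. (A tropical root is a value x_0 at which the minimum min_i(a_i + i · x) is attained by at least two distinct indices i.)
Roots: {1, 2, 8}

Each tropical root is a break point of the lower envelope of the lines y = a_i + i · x (there are 4 lines, with slopes 0, 1, ..., 3). Only the lines that attain the minimum somewhere contribute to roots; other lines are dominated. Here the surviving (envelope) indices are i = 3, i = 2, i = 1, i = 0.
Intersections between consecutive envelope lines give the roots: for adjacent envelope indices i < j the intersection is x = (a_i − a_j) / (j − i). Reading off the sorted break points: {1, 2, 8}.
Verification: at each break x_0, at least two indices attain the minimum of min_i(a_i + i · x_0).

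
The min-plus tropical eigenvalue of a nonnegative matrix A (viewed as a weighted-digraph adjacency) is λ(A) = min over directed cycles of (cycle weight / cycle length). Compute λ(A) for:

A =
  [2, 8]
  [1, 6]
λ(A) = 2

Enumerate directed cycles and compute their means (weight / length). Sample:
  cycle 0 → 0: weight = 2, length = 1, mean = 2/1 ≈ 2.000
  cycle 1 → 1: weight = 6, length = 1, mean = 6/1 ≈ 6.000
  cycle 0 → 1 → 0: weight = 9, length = 2, mean = 9/2 ≈ 4.500
  cycle 1 → 0 → 1: weight = 9, length = 2, mean = 9/2 ≈ 4.500
Minimum mean = 2.000, attained e.g. along the cycle 0 → 0 with weight 2 and length 1. So λ(A) = 2/1 = 2.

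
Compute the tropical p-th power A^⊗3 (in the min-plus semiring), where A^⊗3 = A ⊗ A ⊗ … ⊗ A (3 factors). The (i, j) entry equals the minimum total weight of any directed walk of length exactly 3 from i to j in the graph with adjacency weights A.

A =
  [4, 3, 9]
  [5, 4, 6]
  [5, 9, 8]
A^⊗3 =
  [12, 11, 13]
  [13, 12, 14]
  [13, 12, 14]

Each entry (A^⊗3)_ij equals the minimum over all length-3 walks i = v_0 → v_1 → … → v_3 = j of Σ_t A[v_t][v_{t+1}]. For example, for (i, j) = (0, 2) we minimise over 9 possible intermediate vertex sequences; the minimum is 13, attained along the walk 0 → 0 → 1 → 2.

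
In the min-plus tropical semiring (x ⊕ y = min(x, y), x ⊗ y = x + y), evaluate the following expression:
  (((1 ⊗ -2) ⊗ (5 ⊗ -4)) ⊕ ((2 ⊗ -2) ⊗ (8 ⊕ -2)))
(((1 ⊗ -2) ⊗ (5 ⊗ -4)) ⊕ ((2 ⊗ -2) ⊗ (8 ⊕ -2))) = -2

Expand innermost to outermost. Recall ⊕ takes the minimum of its arguments and ⊗ takes their sum. Working out the expression (((1 ⊗ -2) ⊗ (5 ⊗ -4)) ⊕ ((2 ⊗ -2) ⊗ (8 ⊕ -2))) gives -2.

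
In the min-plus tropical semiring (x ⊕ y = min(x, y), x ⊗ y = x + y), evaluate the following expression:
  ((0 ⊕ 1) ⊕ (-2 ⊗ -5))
((0 ⊕ 1) ⊕ (-2 ⊗ -5)) = -7

Expand innermost to outermost. Recall ⊕ takes the minimum of its arguments and ⊗ takes their sum. Working out the expression ((0 ⊕ 1) ⊕ (-2 ⊗ -5)) gives -7.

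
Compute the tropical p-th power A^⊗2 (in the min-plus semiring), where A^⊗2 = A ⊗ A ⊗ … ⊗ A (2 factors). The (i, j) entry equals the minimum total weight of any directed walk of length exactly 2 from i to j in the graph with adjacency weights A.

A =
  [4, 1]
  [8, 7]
A^⊗2 =
  [8, 5]
  [12, 9]

Each entry (A^⊗2)_ij equals the minimum over all length-2 walks i = v_0 → v_1 → … → v_2 = j of Σ_t A[v_t][v_{t+1}]. For example, for (i, j) = (0, 1) we minimise over 2 possible intermediate vertex sequences; the minimum is 5, attained along the walk 0 → 0 → 1.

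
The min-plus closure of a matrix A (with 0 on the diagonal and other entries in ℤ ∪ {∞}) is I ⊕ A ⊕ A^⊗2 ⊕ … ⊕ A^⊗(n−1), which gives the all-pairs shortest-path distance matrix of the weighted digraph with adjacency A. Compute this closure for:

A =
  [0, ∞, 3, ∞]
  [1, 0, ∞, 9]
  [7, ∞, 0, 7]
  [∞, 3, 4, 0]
Closure =
  [0, 13, 3, 10]
  [1, 0, 4, 9]
  [7, 10, 0, 7]
  [4, 3, 4, 0]

This is the Floyd-Warshall all-pairs shortest-path computation. For each intermediate vertex k = 0, 1, …, 3, update dist[i][j] ← min(dist[i][j], dist[i][k] + dist[k][j]). The final matrix gives, for each (i, j), the minimum total weight of any directed path from i to j (possibly empty when i = j).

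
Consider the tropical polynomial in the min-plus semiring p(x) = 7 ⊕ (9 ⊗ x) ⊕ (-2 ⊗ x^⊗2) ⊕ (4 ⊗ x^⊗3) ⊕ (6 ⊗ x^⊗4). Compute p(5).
p(5) = 7

A tropical monomial a ⊗ x^⊗i evaluates to a + i · x. Evaluating each term at x = 5:
  Term 0 contributes 7 + 0 · 5 = 7
  Term 1 contributes 9 + 1 · 5 = 14
  Term 2 contributes -2 + 2 · 5 = 8
  Term 3 contributes 4 + 3 · 5 = 19
  Term 4 contributes 6 + 4 · 5 = 26
p(5) = ⊕ of these = min[7, 14, 8, 19, 26] = 7.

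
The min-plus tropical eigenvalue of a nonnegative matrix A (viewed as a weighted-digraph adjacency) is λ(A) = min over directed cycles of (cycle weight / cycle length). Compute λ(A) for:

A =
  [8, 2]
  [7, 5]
λ(A) = 9/2

Enumerate directed cycles and compute their means (weight / length). Sample:
  cycle 0 → 0: weight = 8, length = 1, mean = 8/1 ≈ 8.000
  cycle 1 → 1: weight = 5, length = 1, mean = 5/1 ≈ 5.000
  cycle 0 → 1 → 0: weight = 9, length = 2, mean = 9/2 ≈ 4.500
  cycle 1 → 0 → 1: weight = 9, length = 2, mean = 9/2 ≈ 4.500
Minimum mean = 4.500, attained e.g. along the cycle 0 → 1 → 0 with weight 9 and length 2. So λ(A) = 9/2 = 9/2.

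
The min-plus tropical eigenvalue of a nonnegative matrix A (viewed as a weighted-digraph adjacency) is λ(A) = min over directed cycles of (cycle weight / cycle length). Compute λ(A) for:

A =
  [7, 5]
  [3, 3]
λ(A) = 3

Enumerate directed cycles and compute their means (weight / length). Sample:
  cycle 0 → 0: weight = 7, length = 1, mean = 7/1 ≈ 7.000
  cycle 1 → 1: weight = 3, length = 1, mean = 3/1 ≈ 3.000
  cycle 0 → 1 → 0: weight = 8, length = 2, mean = 8/2 ≈ 4.000
  cycle 1 → 0 → 1: weight = 8, length = 2, mean = 8/2 ≈ 4.000
Minimum mean = 3.000, attained e.g. along the cycle 1 → 1 with weight 3 and length 1. So λ(A) = 3/1 = 3.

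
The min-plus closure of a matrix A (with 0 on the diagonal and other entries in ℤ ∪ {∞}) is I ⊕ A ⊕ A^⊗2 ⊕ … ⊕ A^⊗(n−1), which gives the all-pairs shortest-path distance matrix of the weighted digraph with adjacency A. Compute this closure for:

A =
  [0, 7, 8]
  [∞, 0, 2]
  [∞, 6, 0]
Closure =
  [0, 7, 8]
  [∞, 0, 2]
  [∞, 6, 0]

This is the Floyd-Warshall all-pairs shortest-path computation. For each intermediate vertex k = 0, 1, …, 2, update dist[i][j] ← min(dist[i][j], dist[i][k] + dist[k][j]). The final matrix gives, for each (i, j), the minimum total weight of any directed path from i to j (possibly empty when i = j).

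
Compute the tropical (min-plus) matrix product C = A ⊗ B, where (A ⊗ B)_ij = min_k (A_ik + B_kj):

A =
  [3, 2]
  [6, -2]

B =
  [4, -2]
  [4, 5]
A ⊗ B =
  [6, 1]
  [2, 3]

Apply the min-plus product entry-by-entry:
  C[0][0] = min over k of (A[0][0] + B[0][0] = 3 + 4 = 7, A[0][1] + B[1][0] = 2 + 4 = 6) = 6 (attained at k = 1)
  C[0][1] = min over k of (A[0][0] + B[0][1] = 3 + -2 = 1, A[0][1] + B[1][1] = 2 + 5 = 7) = 1 (attained at k = 0)
  C[1][0] = min over k of (A[1][0] + B[0][0] = 6 + 4 = 10, A[1][1] + B[1][0] = -2 + 4 = 2) = 2 (attained at k = 1)
  C[1][1] = min over k of (A[1][0] + B[0][1] = 6 + -2 = 4, A[1][1] + B[1][1] = -2 + 5 = 3) = 3 (attained at k = 1)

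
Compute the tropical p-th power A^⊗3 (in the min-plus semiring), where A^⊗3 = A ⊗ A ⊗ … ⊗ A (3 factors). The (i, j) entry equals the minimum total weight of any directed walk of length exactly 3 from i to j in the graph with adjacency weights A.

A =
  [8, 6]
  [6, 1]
A^⊗3 =
  [13, 8]
  [8, 3]

Each entry (A^⊗3)_ij equals the minimum over all length-3 walks i = v_0 → v_1 → … → v_3 = j of Σ_t A[v_t][v_{t+1}]. For example, for (i, j) = (0, 1) we minimise over 4 possible intermediate vertex sequences; the minimum is 8, attained along the walk 0 → 1 → 1 → 1.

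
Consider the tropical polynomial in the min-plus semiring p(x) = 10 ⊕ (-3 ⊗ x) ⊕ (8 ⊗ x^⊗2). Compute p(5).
p(5) = 2

A tropical monomial a ⊗ x^⊗i evaluates to a + i · x. Evaluating each term at x = 5:
  Term 0 contributes 10 + 0 · 5 = 10
  Term 1 contributes -3 + 1 · 5 = 2
  Term 2 contributes 8 + 2 · 5 = 18
p(5) = ⊕ of these = min[10, 2, 18] = 2.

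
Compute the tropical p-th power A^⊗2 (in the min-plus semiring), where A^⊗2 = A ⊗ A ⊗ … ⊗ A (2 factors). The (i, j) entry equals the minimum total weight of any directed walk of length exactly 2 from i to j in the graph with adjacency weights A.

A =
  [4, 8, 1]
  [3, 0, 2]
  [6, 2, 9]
A^⊗2 =
  [7, 3, 5]
  [3, 0, 2]
  [5, 2, 4]

Each entry (A^⊗2)_ij equals the minimum over all length-2 walks i = v_0 → v_1 → … → v_2 = j of Σ_t A[v_t][v_{t+1}]. For example, for (i, j) = (0, 2) we minimise over 3 possible intermediate vertex sequences; the minimum is 5, attained along the walk 0 → 0 → 2.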